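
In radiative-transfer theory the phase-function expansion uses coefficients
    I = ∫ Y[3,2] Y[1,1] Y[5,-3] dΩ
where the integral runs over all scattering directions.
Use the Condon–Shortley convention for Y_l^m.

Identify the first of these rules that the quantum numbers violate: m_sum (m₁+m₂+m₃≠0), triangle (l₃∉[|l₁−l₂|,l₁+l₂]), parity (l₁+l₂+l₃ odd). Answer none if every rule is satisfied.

azimuthal sum: 2 + 1 − 3 = 0  ✓
2 ≤ 5 ≤ 4 (triangle on l)  ✗
L = 3 + 1 + 5 = 9 (odd)

triangle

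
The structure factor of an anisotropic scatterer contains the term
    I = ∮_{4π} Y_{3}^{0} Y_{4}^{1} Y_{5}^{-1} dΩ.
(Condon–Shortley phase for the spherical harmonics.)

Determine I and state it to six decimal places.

Rules hold: Σm=0, L=12 even, 1≤5≤7.
N = 7·9·11 = 693
Δ = 2!·4!·6!/13! = 1/180180
Racah Σ t=0..2: t=0:+1/576 t=1:−1/144 t=2:+1/576 = -1/288
⇒ 3j(3 4 5; 0 0 0)² = 20/1001, sgn +1
Racah Σ t=0..2: t=0:+1/1440 t=1:−1/192 t=2:+1/432 = -19/8640
⇒ 3j(3 4 5; 0 1 -1)² = 361/30030, sgn -1
4πI² = N·(3j₀)²·(3jₘ)² = 2166/13013
I = -1·√(0.166449/4π) = -0.11508947

-0.115089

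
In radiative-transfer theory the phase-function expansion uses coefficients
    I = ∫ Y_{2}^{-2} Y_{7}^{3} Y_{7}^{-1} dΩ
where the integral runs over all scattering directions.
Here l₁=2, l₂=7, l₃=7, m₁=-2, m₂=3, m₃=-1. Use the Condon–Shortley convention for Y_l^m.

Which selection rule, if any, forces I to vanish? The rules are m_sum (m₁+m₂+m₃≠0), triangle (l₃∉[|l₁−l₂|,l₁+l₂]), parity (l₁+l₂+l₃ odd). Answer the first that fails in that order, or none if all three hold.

none

m₁+m₂+m₃ = -2 + 3 − 1 = 0  ✓
triangle: |2−7|=5 ≤ l₃=7 ≤ 2+7=9  ✓
parity: l₁+l₂+l₃ = 16 is even  ✓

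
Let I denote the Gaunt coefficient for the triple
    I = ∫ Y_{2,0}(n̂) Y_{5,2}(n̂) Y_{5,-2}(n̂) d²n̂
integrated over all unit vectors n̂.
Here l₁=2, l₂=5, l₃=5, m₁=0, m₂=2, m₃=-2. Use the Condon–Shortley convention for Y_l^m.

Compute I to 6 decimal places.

0.097044

Rules hold: Σm=0, L=12 even, 3≤5≤7.
N = 5·11·11 = 605
Δ = 2!·2!·8!/13! = 1/38610
Racah Σ t=0..2: t=0:+1/2880 t=1:−1/576 t=2:+1/2880 = -1/960
⇒ 3j(2 5 5; 0 0 0)² = 10/429, sgn +1
Racah Σ t=0..2: t=0:+1/20160 t=1:−1/1440 t=2:+1/2880 = -1/3360
⇒ 3j(2 5 5; 0 2 -2)² = 6/715, sgn +1
4πI² = N·(3j₀)²·(3jₘ)² = 20/169
I = +1·√(0.118343/4π) = 0.09704356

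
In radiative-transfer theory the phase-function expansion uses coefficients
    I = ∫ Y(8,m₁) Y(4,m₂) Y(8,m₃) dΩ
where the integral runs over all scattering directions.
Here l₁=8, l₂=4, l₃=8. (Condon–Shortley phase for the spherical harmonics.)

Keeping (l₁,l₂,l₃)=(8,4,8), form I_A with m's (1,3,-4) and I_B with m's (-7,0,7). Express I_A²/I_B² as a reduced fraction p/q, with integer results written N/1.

1375/169

Shared (l₁,l₂,l₃)=(8,4,8): N and (l;000)² cancel in I_A²/I_B².
A: Δ = 4!·12!·4!/21! = 1/185175900; Racah Σ t=3..4: t=3:−1/139345920 t=4:+1/313528320 = -1/250822656; ⇒ 3j(8 4 8; 1 3 -4)² = 1375/151164, sgn -1
B: Δ = 4!·12!·4!/21! = 1/185175900; Racah Σ t=3..4: t=3:−1/17244057600 t=4:+1/22992076800 = -1/68976230400; ⇒ 3j(8 4 8; -7 0 7)² = 13/11628, sgn +1
I_A²/I_B² = (1375/151164)/(13/11628) = 1375/169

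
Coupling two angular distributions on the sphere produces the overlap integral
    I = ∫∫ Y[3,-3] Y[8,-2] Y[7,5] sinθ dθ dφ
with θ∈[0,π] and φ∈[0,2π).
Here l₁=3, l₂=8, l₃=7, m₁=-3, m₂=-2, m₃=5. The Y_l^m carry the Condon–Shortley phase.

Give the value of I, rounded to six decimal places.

Checks pass: Σm=0; 18 even; l₃=7∈[5,11].
(2·3+1)(2·8+1)(2·7+1) = 1785
Δ: 4! 2! 12! / 19! → 1/5290740
sum: t=1:−1/7257600 t=2:+1/2073600 t=3:−1/7257600 = 1/4838400
3j²(3 8 7; 0 0 0) = Δ·Π!·Σ² = 252/20995  (sign -1)
sum: t=4:+1/348364800 = 1/348364800
3j²(3 8 7; -3 -2 5) = Δ·Π!·Σ² = 165/58786  (sign +1)
combine: 4πI² = 1785·252/20995·165/58786 = 62370/1037153
take √, sign -1: I = -0.06917697

-0.069177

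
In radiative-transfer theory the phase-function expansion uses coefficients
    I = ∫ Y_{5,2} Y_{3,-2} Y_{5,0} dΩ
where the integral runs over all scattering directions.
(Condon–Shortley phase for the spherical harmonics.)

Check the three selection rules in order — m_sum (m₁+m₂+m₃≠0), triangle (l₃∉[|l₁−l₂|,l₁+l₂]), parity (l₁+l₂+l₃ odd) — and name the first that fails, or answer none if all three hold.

parity

m₁+m₂+m₃ = 2 − 2 + 0 = 0  ✓
triangle: |5−3|=2 ≤ l₃=5 ≤ 5+3=8  ✓
parity: l₁+l₂+l₃ = 13 is odd  ✗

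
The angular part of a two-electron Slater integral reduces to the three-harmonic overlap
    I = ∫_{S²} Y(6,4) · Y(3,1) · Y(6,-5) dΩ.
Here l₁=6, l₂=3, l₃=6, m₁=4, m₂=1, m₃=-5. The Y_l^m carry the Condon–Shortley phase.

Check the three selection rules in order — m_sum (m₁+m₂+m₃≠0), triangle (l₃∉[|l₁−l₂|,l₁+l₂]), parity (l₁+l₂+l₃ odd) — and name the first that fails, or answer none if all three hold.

parity

azimuthal sum: 4 + 1 − 5 = 0  ✓
3 ≤ 6 ≤ 9 (triangle on l)  ✓
L = 6 + 3 + 6 = 15 (odd)  ✗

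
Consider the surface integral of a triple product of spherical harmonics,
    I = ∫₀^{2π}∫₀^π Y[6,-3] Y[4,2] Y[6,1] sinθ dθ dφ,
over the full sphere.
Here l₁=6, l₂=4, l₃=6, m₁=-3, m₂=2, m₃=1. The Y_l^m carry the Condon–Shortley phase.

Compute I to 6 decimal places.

0.036205

Rules hold: Σm=0, L=16 even, 2≤6≤10.
N = 13·9·13 = 1521
Δ = 4!·8!·4!/17! = 1/15315300
Racah Σ t=0..4: t=0:+1/829440 t=1:−1/25920 t=2:+1/9216 t=3:−1/25920 t=4:+1/829440 = 7/207360
⇒ 3j(6 4 6; 0 0 0)² = 28/2431, sgn +1
Racah Σ t=2..4: t=2:+1/483840 t=3:−1/51840 t=4:+1/69120 = -1/362880
⇒ 3j(6 4 6; -3 2 1)² = 16/17017, sgn +1
4πI² = N·(3j₀)²·(3jₘ)² = 576/34969
I = +1·√(0.0164717/4π) = 0.03620468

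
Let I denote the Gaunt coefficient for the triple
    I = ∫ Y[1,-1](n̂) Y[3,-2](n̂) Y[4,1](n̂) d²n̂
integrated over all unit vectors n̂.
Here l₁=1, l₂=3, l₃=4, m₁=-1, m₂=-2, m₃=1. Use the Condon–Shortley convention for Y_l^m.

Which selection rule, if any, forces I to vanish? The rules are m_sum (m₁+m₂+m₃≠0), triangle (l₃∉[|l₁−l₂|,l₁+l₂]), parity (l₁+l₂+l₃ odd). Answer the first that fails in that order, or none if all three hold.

m_sum

m₁+m₂+m₃ = -1 − 2 + 1 = -2  ✗
triangle: |1−3|=2 ≤ l₃=4 ≤ 1+3=4
parity: l₁+l₂+l₃ = 8 is even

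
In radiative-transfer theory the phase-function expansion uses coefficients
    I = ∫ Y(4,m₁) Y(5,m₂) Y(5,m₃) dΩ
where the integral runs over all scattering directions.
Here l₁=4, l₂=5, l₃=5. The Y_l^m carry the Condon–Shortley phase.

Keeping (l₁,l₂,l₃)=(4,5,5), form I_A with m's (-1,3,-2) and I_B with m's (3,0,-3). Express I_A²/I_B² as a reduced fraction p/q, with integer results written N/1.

5/6

l's match ⇒ only the (l;m) 3-j factors differ between A and B.
A: triangle coeff Δ(4,5,5) = 1/3153150; Σ_t [2,4]: t=2:+1/17280 t=3:−1/2880 t=4:+1/6912 = -1/6912; (3j)²=5/429 [(4 5 5; -1 3 -2)], sign=+1
B: triangle coeff Δ(4,5,5) = 1/3153150; Σ_t [0,1]: t=0:+1/17280 t=1:−1/6912 = -1/11520; (3j)²=2/143 [(4 5 5; 3 0 -3)], sign=-1
I_A²/I_B² = (5/429)/(2/143) = 5/6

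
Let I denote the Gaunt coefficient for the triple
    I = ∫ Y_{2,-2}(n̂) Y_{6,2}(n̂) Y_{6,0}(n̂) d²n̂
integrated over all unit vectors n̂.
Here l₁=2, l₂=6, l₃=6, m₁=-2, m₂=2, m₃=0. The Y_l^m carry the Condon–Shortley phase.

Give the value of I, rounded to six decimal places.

-0.191909

Rules hold: Σm=0, L=14 even, 4≤6≤8.
N = 5·13·13 = 845
Δ = 2!·2!·10!/15! = 1/90090
Racah Σ t=0..2: t=0:+1/69120 t=1:−1/14400 t=2:+1/69120 = -7/172800
⇒ 3j(2 6 6; 0 0 0)² = 14/715, sgn -1
Racah Σ t=2..2: t=2:+1/69120 = 1/69120
⇒ 3j(2 6 6; -2 2 0)² = 4/143, sgn +1
4πI² = N·(3j₀)²·(3jₘ)² = 56/121
I = -1·√(0.46281/4π) = -0.19190947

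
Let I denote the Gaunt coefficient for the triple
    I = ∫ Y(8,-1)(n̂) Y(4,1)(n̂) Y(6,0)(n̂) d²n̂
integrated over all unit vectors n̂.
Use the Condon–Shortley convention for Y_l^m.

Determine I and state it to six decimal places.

Rules hold: Σm=0, L=18 even, 4≤6≤12.
N = 17·9·13 = 1989
Δ = 6!·10!·2!/19! = 1/23279256
Racah Σ t=2..4: t=2:+1/1658880 t=3:−1/518400 t=4:+1/1658880 = -1/1382400
⇒ 3j(8 4 6; 0 0 0)² = 504/46189, sgn -1
Racah Σ t=3..5: t=3:−1/1244160 t=4:+1/691200 t=5:−1/4147200 = 1/2488320
⇒ 3j(8 4 6; -1 1 0)² = 875/184756, sgn +1
4πI² = N·(3j₀)²·(3jₘ)² = 992250/9653501
I = -1·√(0.102787/4π) = -0.09044055

-0.090441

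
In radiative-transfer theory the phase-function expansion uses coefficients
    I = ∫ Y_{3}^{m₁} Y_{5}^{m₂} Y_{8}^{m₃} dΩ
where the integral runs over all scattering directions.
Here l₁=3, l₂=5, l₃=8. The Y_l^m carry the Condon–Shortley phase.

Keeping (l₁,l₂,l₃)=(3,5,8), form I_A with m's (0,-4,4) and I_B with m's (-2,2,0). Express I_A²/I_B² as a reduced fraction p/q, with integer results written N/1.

55/28

l's match ⇒ only the (l;m) 3-j factors differ between A and B.
A: triangle coeff Δ(3,5,8) = 1/136136; Σ_t [0,0]: t=0:+1/13063680 = 1/13063680; (3j)²=10/1547 [(3 5 8; 0 -4 4)], sign=+1
B: triangle coeff Δ(3,5,8) = 1/136136; Σ_t [0,0]: t=0:+1/3628800 = 1/3628800; (3j)²=8/2431 [(3 5 8; -2 2 0)], sign=+1
I_A²/I_B² = (10/1547)/(8/2431) = 55/28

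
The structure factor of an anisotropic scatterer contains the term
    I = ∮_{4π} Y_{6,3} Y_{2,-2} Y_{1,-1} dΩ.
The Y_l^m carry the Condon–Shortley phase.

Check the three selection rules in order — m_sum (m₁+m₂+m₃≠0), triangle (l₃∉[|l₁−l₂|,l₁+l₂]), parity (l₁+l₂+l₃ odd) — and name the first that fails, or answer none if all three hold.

triangle

m₁+m₂+m₃ = 3 − 2 − 1 = 0  ✓
triangle: |6−2|=4 ≤ l₃=1 ≤ 6+2=8  ✗
parity: l₁+l₂+l₃ = 9 is odd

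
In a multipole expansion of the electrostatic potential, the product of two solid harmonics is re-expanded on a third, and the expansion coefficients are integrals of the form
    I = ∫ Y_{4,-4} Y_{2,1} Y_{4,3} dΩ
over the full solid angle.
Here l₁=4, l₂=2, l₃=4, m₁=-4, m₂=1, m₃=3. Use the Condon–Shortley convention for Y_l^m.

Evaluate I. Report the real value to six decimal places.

0.198645

Checks pass: Σm=0; 10 even; l₃=4∈[2,6].
(2·4+1)(2·2+1)(2·4+1) = 405
Δ: 2! 6! 2! / 11! → 1/13860
sum: t=0:+1/192 t=1:−1/36 t=2:+1/192 = -5/288
3j²(4 2 4; 0 0 0) = Δ·Π!·Σ² = 20/693  (sign -1)
sum: t=2:+1/1440 = 1/1440
3j²(4 2 4; -4 1 3) = Δ·Π!·Σ² = 7/165  (sign -1)
combine: 4πI² = 405·20/693·7/165 = 60/121
take √, sign +1: I = 0.19864517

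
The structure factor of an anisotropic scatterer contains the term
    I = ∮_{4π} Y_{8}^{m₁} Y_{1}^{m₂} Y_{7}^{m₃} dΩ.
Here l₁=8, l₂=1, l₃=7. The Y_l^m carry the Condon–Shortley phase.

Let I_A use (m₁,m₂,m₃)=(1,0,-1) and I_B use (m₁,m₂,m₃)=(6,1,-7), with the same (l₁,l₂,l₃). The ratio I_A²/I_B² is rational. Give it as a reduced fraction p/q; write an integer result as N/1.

63/1

l's match ⇒ only the (l;m) 3-j factors differ between A and B.
A: triangle coeff Δ(8,1,7) = 1/2040; Σ_t [1,1]: t=1:−1/29030400 = -1/29030400; (3j)²=21/680 [(8 1 7; 1 0 -1)], sign=-1
B: triangle coeff Δ(8,1,7) = 1/2040; Σ_t [2,2]: t=2:+1/174356582400 = 1/174356582400; (3j)²=1/2040 [(8 1 7; 6 1 -7)], sign=+1
I_A²/I_B² = (21/680)/(1/2040) = 63/1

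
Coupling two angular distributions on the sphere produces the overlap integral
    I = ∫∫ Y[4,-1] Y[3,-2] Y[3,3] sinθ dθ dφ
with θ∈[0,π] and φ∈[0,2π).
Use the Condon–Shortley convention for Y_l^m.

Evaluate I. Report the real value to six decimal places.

Checks pass: Σm=0; 10 even; l₃=3∈[1,7].
(2·4+1)(2·3+1)(2·3+1) = 441
Δ: 4! 4! 2! / 11! → 1/34650
sum: t=1:−1/72 t=2:+1/16 t=3:−1/72 = 5/144
3j²(4 3 3; 0 0 0) = Δ·Π!·Σ² = 2/77  (sign -1)
sum: t=1:−1/288 = -1/288
3j²(4 3 3; -1 -2 3) = Δ·Π!·Σ² = 5/231  (sign -1)
combine: 4πI² = 441·2/77·5/231 = 30/121
take √, sign +1: I = 0.14046335

0.140463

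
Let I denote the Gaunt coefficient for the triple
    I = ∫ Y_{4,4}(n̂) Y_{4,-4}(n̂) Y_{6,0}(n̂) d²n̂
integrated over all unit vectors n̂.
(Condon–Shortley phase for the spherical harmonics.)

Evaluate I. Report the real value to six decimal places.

-0.028451

Rules hold: Σm=0, L=14 even, 0≤6≤8.
N = 9·9·13 = 1053
Δ = 2!·6!·6!/15! = 1/1261260
Racah Σ t=0..2: t=0:+1/4608 t=1:−1/1296 t=2:+1/4608 = -7/20736
⇒ 3j(4 4 6; 0 0 0)² = 20/1287, sgn -1
Racah Σ t=0..0: t=0:+1/1036800 = 1/1036800
⇒ 3j(4 4 6; 4 -4 0)² = 4/6435, sgn +1
4πI² = N·(3j₀)²·(3jₘ)² = 16/1573
I = -1·√(0.0101716/4π) = -0.02845055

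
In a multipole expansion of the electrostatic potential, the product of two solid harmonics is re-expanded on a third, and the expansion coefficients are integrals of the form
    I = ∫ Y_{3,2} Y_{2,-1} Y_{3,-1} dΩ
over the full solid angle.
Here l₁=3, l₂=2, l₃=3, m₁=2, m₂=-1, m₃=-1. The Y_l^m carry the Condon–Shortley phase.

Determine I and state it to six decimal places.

0.162868

Checks pass: Σm=0; 8 even; l₃=3∈[1,5].
(2·3+1)(2·2+1)(2·3+1) = 245
Δ: 2! 4! 2! / 9! → 1/3780
sum: t=0:+1/24 t=1:−1/4 t=2:+1/24 = -1/6
3j²(3 2 3; 0 0 0) = Δ·Π!·Σ² = 4/105  (sign +1)
sum: t=0:+1/12 t=1:−1/48 = 1/16
3j²(3 2 3; 2 -1 -1) = Δ·Π!·Σ² = 1/28  (sign +1)
combine: 4πI² = 245·4/105·1/28 = 1/3
take √, sign +1: I = 0.16286750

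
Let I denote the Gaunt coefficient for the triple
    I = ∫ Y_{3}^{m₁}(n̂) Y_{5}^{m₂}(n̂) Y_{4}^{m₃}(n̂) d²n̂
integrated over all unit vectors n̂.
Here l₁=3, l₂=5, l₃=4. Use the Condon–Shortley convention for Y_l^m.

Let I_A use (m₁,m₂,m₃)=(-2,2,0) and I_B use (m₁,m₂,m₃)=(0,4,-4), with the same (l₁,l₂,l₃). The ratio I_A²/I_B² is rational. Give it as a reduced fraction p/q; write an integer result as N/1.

Same 3,5,4: normalisation and zero-m 3j drop out of the ratio.
A: Δ: 4! 2! 6! / 13! → 1/180180; sum: t=3:−1/576 t=4:+1/864 = -1/1728; 3j²(3 5 4; -2 2 0) = Δ·Π!·Σ² = 5/1287  (sign -1)
B: Δ: 4! 2! 6! / 13! → 1/180180; sum: t=3:−1/8640 = -1/8640; 3j²(3 5 4; 0 4 -4) = Δ·Π!·Σ² = 28/715  (sign -1)
I_A²/I_B² = (5/1287)/(28/715) = 25/252

25/252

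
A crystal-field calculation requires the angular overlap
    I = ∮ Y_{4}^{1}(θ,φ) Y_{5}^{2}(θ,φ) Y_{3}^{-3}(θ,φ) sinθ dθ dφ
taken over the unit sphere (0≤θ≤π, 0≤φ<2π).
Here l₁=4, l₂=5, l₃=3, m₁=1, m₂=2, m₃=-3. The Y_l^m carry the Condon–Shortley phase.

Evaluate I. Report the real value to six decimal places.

-0.179179

Checks pass: Σm=0; 12 even; l₃=3∈[1,9].
(2·4+1)(2·5+1)(2·3+1) = 693
Δ: 6! 2! 4! / 13! → 1/180180
sum: t=2:+1/576 t=3:−1/144 t=4:+1/576 = -1/288
3j²(4 5 3; 0 0 0) = Δ·Π!·Σ² = 20/1001  (sign +1)
sum: t=3:−1/1728 = -1/1728
3j²(4 5 3; 1 2 -3) = Δ·Π!·Σ² = 25/858  (sign -1)
combine: 4πI² = 693·20/1001·25/858 = 750/1859
take √, sign -1: I = -0.17917854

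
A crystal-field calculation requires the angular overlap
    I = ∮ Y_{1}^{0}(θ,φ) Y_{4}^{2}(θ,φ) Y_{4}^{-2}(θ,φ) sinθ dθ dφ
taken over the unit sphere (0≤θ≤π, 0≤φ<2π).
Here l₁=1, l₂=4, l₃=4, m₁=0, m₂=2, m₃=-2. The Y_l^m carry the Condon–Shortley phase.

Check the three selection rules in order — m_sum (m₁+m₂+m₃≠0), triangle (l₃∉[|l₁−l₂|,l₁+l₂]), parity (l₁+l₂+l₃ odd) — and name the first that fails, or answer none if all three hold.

azimuthal sum: 0 + 2 − 2 = 0  ✓
3 ≤ 4 ≤ 5 (triangle on l)  ✓
L = 1 + 4 + 4 = 9 (odd)  ✗

parity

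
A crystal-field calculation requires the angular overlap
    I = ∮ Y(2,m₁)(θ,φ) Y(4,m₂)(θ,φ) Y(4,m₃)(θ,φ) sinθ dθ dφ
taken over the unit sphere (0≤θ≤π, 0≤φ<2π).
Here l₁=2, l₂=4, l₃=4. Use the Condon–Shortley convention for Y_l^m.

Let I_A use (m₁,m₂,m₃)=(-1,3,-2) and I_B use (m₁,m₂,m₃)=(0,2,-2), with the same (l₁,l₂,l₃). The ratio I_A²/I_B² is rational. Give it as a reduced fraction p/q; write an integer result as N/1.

525/64

Shared (l₁,l₂,l₃)=(2,4,4): N and (l;000)² cancel in I_A²/I_B².
A: Δ = 2!·2!·6!/11! = 1/13860; Racah Σ t=1..2: t=1:−1/1440 t=2:+1/240 = 1/288; ⇒ 3j(2 4 4; -1 3 -2)² = 5/132, sgn +1
B: Δ = 2!·2!·6!/11! = 1/13860; Racah Σ t=0..2: t=0:+1/2880 t=1:−1/120 t=2:+1/192 = -1/360; ⇒ 3j(2 4 4; 0 2 -2)² = 16/3465, sgn -1
I_A²/I_B² = (5/132)/(16/3465) = 525/64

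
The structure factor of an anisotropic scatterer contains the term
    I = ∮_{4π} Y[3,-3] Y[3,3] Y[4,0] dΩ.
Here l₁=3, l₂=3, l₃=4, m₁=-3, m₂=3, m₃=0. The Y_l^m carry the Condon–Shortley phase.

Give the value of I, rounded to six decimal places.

-0.076935

Rules hold: Σm=0, L=10 even, 0≤4≤6.
N = 7·7·9 = 441
Δ = 2!·4!·4!/11! = 1/34650
Racah Σ t=0..2: t=0:+1/72 t=1:−1/16 t=2:+1/72 = -5/144
⇒ 3j(3 3 4; 0 0 0)² = 2/77, sgn -1
Racah Σ t=2..2: t=2:+1/1152 = 1/1152
⇒ 3j(3 3 4; -3 3 0)² = 1/154, sgn +1
4πI² = N·(3j₀)²·(3jₘ)² = 9/121
I = -1·√(0.0743802/4π) = -0.07693494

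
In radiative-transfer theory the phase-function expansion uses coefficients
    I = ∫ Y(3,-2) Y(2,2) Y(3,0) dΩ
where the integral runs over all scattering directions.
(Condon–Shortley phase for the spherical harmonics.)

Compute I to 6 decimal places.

-0.188063

Rules hold: Σm=0, L=8 even, 1≤3≤5.
N = 7·5·7 = 245
Δ = 2!·4!·2!/9! = 1/3780
Racah Σ t=0..2: t=0:+1/24 t=1:−1/4 t=2:+1/24 = -1/6
⇒ 3j(3 2 3; 0 0 0)² = 4/105, sgn +1
Racah Σ t=2..2: t=2:+1/24 = 1/24
⇒ 3j(3 2 3; -2 2 0)² = 1/21, sgn -1
4πI² = N·(3j₀)²·(3jₘ)² = 4/9
I = -1·√(0.444444/4π) = -0.18806319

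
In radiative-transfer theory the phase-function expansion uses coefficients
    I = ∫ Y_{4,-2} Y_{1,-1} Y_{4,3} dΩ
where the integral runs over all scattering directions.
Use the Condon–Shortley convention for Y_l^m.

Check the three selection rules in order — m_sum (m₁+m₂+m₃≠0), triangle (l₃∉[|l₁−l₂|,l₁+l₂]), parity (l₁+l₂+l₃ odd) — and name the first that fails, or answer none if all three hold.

m₁+m₂+m₃ = -2 − 1 + 3 = 0  ✓
triangle: |4−1|=3 ≤ l₃=4 ≤ 4+1=5  ✓
parity: l₁+l₂+l₃ = 9 is odd  ✗

parity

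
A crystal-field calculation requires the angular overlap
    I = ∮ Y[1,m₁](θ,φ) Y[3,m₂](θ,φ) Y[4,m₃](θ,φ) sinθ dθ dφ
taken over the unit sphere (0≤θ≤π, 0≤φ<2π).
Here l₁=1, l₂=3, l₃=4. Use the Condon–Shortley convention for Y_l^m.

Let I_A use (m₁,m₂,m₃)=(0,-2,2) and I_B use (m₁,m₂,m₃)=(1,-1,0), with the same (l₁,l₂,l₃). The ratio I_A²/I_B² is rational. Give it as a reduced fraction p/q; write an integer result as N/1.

2/1

l's match ⇒ only the (l;m) 3-j factors differ between A and B.
A: triangle coeff Δ(1,3,4) = 1/252; Σ_t [0,0]: t=0:+1/120 = 1/120; (3j)²=1/21 [(1 3 4; 0 -2 2)], sign=+1
B: triangle coeff Δ(1,3,4) = 1/252; Σ_t [0,0]: t=0:+1/96 = 1/96; (3j)²=1/42 [(1 3 4; 1 -1 0)], sign=+1
I_A²/I_B² = (1/21)/(1/42) = 2/1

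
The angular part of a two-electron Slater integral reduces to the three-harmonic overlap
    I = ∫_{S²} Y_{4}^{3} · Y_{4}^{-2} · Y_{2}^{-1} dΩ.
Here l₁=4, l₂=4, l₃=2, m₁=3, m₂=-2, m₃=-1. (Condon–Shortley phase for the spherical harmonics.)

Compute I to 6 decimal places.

-0.187702

Checks pass: Σm=0; 10 even; l₃=2∈[0,8].
(2·4+1)(2·4+1)(2·2+1) = 405
Δ: 6! 2! 2! / 11! → 1/13860
sum: t=2:+1/192 t=3:−1/36 t=4:+1/192 = -5/288
3j²(4 4 2; 0 0 0) = Δ·Π!·Σ² = 20/693  (sign -1)
sum: t=0:+1/1440 t=1:−1/240 = -1/288
3j²(4 4 2; 3 -2 -1) = Δ·Π!·Σ² = 5/132  (sign +1)
combine: 4πI² = 405·20/693·5/132 = 375/847
take √, sign -1: I = -0.18770204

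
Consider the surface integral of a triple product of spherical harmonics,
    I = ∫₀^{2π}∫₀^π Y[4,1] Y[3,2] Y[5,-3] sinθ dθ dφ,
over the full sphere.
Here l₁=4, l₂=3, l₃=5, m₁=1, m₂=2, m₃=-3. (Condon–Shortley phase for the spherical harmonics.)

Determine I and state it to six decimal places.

-0.035836

Checks pass: Σm=0; 12 even; l₃=5∈[1,7].
(2·4+1)(2·3+1)(2·5+1) = 693
Δ: 2! 6! 4! / 13! → 1/180180
sum: t=0:+1/576 t=1:−1/144 t=2:+1/576 = -1/288
3j²(4 3 5; 0 0 0) = Δ·Π!·Σ² = 20/1001  (sign +1)
sum: t=1:−1/1152 t=2:+1/1440 = -1/5760
3j²(4 3 5; 1 2 -3) = Δ·Π!·Σ² = 1/858  (sign -1)
combine: 4πI² = 693·20/1001·1/858 = 30/1859
take √, sign -1: I = -0.03583571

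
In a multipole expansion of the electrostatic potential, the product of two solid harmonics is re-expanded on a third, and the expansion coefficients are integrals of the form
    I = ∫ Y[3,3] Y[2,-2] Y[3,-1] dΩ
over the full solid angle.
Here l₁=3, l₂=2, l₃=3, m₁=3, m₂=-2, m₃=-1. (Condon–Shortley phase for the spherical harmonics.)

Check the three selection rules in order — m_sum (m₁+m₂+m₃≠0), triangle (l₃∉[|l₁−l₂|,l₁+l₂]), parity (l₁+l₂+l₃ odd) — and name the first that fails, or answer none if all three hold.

Σmᵢ = 0  ✓
l₃∈[|l₁−l₂|,l₁+l₂]=[1,5], have l₃=3  ✓
Σlᵢ = 8 ⇒ even  ✓

none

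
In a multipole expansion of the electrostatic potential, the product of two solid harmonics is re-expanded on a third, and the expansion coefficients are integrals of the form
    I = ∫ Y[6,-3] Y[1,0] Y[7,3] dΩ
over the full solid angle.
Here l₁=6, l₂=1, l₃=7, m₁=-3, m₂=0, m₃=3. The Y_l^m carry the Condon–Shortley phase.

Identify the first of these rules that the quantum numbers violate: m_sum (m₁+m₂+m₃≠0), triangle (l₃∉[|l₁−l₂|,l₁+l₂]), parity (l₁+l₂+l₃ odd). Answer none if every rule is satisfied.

m₁+m₂+m₃ = -3 + 0 + 3 = 0  ✓
triangle: |6−1|=5 ≤ l₃=7 ≤ 6+1=7  ✓
parity: l₁+l₂+l₃ = 14 is even  ✓

none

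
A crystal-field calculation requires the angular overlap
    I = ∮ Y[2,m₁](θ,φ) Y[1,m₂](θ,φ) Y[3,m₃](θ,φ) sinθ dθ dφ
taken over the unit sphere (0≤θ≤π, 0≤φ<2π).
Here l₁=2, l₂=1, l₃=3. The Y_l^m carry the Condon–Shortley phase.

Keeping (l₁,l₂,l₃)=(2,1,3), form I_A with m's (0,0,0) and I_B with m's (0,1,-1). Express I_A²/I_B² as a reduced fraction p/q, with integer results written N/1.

l's match ⇒ only the (l;m) 3-j factors differ between A and B.
A: triangle coeff Δ(2,1,3) = 1/105; Σ_t [0,0]: t=0:+1/4 = 1/4; (3j)²=3/35 [(2 1 3; 0 0 0)], sign=-1
B: triangle coeff Δ(2,1,3) = 1/105; Σ_t [0,0]: t=0:+1/8 = 1/8; (3j)²=2/35 [(2 1 3; 0 1 -1)], sign=+1
I_A²/I_B² = (3/35)/(2/35) = 3/2

3/2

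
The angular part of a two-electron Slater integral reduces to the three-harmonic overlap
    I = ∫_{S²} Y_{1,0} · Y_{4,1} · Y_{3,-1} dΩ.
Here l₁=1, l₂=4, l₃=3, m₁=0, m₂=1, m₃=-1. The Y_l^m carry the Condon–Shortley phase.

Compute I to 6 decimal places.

-0.238414

Rules hold: Σm=0, L=8 even, 3≤3≤5.
N = 3·9·7 = 189
Δ = 2!·0!·6!/9! = 1/252
Racah Σ t=1..1: t=1:−1/36 = -1/36
⇒ 3j(1 4 3; 0 0 0)² = 4/63, sgn +1
Racah Σ t=1..1: t=1:−1/48 = -1/48
⇒ 3j(1 4 3; 0 1 -1)² = 5/84, sgn -1
4πI² = N·(3j₀)²·(3jₘ)² = 5/7
I = -1·√(0.714286/4π) = -0.23841361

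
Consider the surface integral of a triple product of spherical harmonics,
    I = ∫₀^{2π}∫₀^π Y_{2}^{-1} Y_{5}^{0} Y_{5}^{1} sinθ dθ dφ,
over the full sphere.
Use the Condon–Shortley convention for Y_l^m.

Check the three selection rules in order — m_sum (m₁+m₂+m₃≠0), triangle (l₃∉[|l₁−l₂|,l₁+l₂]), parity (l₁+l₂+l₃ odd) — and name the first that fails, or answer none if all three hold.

azimuthal sum: -1 + 0 + 1 = 0  ✓
3 ≤ 5 ≤ 7 (triangle on l)  ✓
L = 2 + 5 + 5 = 12 (even)  ✓

none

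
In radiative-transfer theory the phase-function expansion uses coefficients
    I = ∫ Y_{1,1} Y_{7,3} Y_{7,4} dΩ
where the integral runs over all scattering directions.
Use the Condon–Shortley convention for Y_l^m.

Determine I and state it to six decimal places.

Σmᵢ = 8 ≠ 0, so the φ-integral vanishes; I = 0

0.000000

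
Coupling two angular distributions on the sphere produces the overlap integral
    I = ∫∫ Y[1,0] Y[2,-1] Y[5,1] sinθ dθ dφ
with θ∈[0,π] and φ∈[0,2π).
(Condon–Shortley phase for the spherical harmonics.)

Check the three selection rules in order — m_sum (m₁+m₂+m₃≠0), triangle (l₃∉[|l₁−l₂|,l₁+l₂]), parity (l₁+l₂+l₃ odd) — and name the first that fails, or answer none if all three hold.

triangle

m₁+m₂+m₃ = 0 − 1 + 1 = 0  ✓
triangle: |1−2|=1 ≤ l₃=5 ≤ 1+2=3  ✗
parity: l₁+l₂+l₃ = 8 is even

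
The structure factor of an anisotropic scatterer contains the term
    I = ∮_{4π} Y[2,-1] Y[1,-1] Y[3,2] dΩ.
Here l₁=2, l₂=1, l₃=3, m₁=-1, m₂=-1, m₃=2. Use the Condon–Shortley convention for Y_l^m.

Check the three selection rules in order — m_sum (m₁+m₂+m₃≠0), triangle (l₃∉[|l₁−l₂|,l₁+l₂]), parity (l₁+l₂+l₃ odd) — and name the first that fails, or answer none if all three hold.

none

m₁+m₂+m₃ = -1 − 1 + 2 = 0  ✓
triangle: |2−1|=1 ≤ l₃=3 ≤ 2+1=3  ✓
parity: l₁+l₂+l₃ = 6 is even  ✓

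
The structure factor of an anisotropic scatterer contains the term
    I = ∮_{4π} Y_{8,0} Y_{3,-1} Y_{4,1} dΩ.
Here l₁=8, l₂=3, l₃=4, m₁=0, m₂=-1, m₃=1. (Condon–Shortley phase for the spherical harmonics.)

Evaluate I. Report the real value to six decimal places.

|8−3|≤4≤8+3 violated ⇒ I = 0

0.000000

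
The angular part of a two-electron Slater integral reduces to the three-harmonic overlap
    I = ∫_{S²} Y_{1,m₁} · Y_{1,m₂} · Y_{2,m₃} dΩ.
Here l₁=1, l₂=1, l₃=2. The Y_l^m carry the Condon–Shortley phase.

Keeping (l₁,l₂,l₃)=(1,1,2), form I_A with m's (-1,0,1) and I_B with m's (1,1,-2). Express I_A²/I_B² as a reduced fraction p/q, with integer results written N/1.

1/2

Shared (l₁,l₂,l₃)=(1,1,2): N and (l;000)² cancel in I_A²/I_B².
A: Δ = 0!·2!·2!/5! = 1/30; Racah Σ t=0..0: t=0:+1/2 = 1/2; ⇒ 3j(1 1 2; -1 0 1)² = 1/10, sgn -1
B: Δ = 0!·2!·2!/5! = 1/30; Racah Σ t=0..0: t=0:+1/4 = 1/4; ⇒ 3j(1 1 2; 1 1 -2)² = 1/5, sgn +1
I_A²/I_B² = (1/10)/(1/5) = 1/2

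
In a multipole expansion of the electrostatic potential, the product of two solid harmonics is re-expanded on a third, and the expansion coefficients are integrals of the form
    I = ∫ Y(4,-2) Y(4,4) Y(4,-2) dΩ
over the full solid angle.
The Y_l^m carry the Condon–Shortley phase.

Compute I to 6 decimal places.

Rules hold: Σm=0, L=12 even, 0≤4≤8.
N = 9·9·9 = 729
Δ = 4!·4!·4!/13! = 1/450450
Racah Σ t=0..4: t=0:+1/13824 t=1:−1/216 t=2:+1/64 t=3:−1/216 t=4:+1/13824 = 5/768
⇒ 3j(4 4 4; 0 0 0)² = 18/1001, sgn +1
Racah Σ t=4..4: t=4:+1/2304 = 1/2304
⇒ 3j(4 4 4; -2 4 -2)² = 5/143, sgn +1
4πI² = N·(3j₀)²·(3jₘ)² = 65610/143143
I = +1·√(0.458353/4π) = 0.19098314

0.190983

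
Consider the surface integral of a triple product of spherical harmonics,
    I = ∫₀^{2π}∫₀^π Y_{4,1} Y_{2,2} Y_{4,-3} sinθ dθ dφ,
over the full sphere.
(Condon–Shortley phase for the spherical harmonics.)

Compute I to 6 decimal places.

Checks pass: Σm=0; 10 even; l₃=4∈[2,6].
(2·4+1)(2·2+1)(2·4+1) = 405
Δ: 2! 6! 2! / 11! → 1/13860
sum: t=0:+1/192 t=1:−1/36 t=2:+1/192 = -5/288
3j²(4 2 4; 0 0 0) = Δ·Π!·Σ² = 20/693  (sign -1)
sum: t=2:+1/480 = 1/480
3j²(4 2 4; 1 2 -3) = Δ·Π!·Σ² = 3/110  (sign -1)
combine: 4πI² = 405·20/693·3/110 = 270/847
take √, sign +1: I = 0.15927046

0.159270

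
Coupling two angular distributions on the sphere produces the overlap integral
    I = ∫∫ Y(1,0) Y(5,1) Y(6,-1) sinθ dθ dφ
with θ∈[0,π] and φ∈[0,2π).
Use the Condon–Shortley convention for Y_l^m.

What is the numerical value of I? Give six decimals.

Checks pass: Σm=0; 12 even; l₃=6∈[4,6].
(2·1+1)(2·5+1)(2·6+1) = 429
Δ: 0! 2! 10! / 13! → 1/858
sum: t=0:+1/14400 = 1/14400
3j²(1 5 6; 0 0 0) = Δ·Π!·Σ² = 6/143  (sign +1)
sum: t=0:+1/17280 = 1/17280
3j²(1 5 6; 0 1 -1) = Δ·Π!·Σ² = 35/858  (sign -1)
combine: 4πI² = 429·6/143·35/858 = 105/143
take √, sign -1: I = -0.24172507

-0.241725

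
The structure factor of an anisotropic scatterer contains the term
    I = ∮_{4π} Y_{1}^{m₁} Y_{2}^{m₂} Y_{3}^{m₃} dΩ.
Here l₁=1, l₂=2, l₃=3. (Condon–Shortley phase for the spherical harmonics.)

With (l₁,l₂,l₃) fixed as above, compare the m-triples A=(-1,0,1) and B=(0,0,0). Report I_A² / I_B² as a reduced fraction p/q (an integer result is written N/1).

2/3

Shared (l₁,l₂,l₃)=(1,2,3): N and (l;000)² cancel in I_A²/I_B².
A: Δ = 0!·2!·4!/7! = 1/105; Racah Σ t=0..0: t=0:+1/8 = 1/8; ⇒ 3j(1 2 3; -1 0 1)² = 2/35, sgn +1
B: Δ = 0!·2!·4!/7! = 1/105; Racah Σ t=0..0: t=0:+1/4 = 1/4; ⇒ 3j(1 2 3; 0 0 0)² = 3/35, sgn -1
I_A²/I_B² = (2/35)/(3/35) = 2/3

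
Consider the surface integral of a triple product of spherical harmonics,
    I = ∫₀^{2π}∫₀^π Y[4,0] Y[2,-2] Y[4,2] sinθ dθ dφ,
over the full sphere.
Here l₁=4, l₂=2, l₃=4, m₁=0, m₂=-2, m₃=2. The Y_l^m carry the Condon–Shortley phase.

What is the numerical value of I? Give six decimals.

Rules hold: Σm=0, L=10 even, 2≤4≤6.
N = 9·5·9 = 405
Δ = 2!·6!·2!/11! = 1/13860
Racah Σ t=0..2: t=0:+1/192 t=1:−1/36 t=2:+1/192 = -5/288
⇒ 3j(4 2 4; 0 0 0)² = 20/693, sgn -1
Racah Σ t=0..0: t=0:+1/192 = 1/192
⇒ 3j(4 2 4; 0 -2 2)² = 3/77, sgn +1
4πI² = N·(3j₀)²·(3jₘ)² = 2700/5929
I = -1·√(0.455389/4π) = -0.19036462

-0.190365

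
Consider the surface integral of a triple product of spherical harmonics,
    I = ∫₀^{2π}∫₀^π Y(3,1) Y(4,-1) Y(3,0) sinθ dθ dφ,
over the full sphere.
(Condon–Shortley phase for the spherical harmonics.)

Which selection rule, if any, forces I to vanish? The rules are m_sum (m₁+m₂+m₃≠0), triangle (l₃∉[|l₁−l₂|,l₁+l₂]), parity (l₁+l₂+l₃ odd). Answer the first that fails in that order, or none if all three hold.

Σmᵢ = 0  ✓
l₃∈[|l₁−l₂|,l₁+l₂]=[1,7], have l₃=3  ✓
Σlᵢ = 10 ⇒ even  ✓

none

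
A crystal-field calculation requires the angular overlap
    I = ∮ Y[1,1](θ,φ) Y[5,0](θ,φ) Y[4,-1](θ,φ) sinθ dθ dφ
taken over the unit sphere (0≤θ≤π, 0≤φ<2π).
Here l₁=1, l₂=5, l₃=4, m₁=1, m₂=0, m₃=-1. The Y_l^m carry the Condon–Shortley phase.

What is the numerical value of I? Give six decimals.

m-sum 0 ✓  L=10 even ✓  4≤4≤6 ✓
Π(2lᵢ+1) = 3×11×9 = 297
triangle coeff Δ(1,5,4) = 1/495
Σ_t [1,1]: t=1:−1/576 = -1/576
(3j)²=5/99 [(1 5 4; 0 0 0)], sign=-1
Σ_t [0,0]: t=0:+1/1440 = 1/1440
(3j)²=2/99 [(1 5 4; 1 0 -1)], sign=-1
⇒ 4πI² = 10/33
I = (+1)√(10/33/(4π)) = 0.15528807

0.155288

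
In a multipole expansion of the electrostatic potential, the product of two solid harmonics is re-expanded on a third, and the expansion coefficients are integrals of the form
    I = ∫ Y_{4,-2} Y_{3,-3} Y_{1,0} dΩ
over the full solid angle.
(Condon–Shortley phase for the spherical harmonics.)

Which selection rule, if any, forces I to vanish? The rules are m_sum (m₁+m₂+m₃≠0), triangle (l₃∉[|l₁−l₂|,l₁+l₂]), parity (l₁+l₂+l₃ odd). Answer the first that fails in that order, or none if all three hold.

m_sum

azimuthal sum: -2 − 3 + 0 = -5  ✗
1 ≤ 1 ≤ 7 (triangle on l)
L = 4 + 3 + 1 = 8 (even)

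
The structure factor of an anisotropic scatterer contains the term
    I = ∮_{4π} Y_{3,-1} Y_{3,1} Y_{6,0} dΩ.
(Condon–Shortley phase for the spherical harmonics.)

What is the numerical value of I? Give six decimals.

0.177816

m-sum 0 ✓  L=12 even ✓  0≤6≤6 ✓
Π(2lᵢ+1) = 7×7×13 = 637
triangle coeff Δ(3,3,6) = 1/12012
Σ_t [0,0]: t=0:+1/1296 = 1/1296
(3j)²=100/3003 [(3 3 6; 0 0 0)], sign=+1
Σ_t [0,0]: t=0:+1/2304 = 1/2304
(3j)²=75/4004 [(3 3 6; -1 1 0)], sign=+1
⇒ 4πI² = 625/1573
I = (+1)√(625/1573/(4π)) = 0.17781595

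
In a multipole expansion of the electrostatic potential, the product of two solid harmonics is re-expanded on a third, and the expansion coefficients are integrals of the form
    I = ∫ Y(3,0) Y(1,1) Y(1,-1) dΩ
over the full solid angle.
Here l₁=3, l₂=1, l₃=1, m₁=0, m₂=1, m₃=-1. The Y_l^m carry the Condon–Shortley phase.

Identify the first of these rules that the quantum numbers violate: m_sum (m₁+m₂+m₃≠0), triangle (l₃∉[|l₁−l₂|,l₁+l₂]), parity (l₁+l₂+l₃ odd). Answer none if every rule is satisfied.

triangle

azimuthal sum: 0 + 1 − 1 = 0  ✓
2 ≤ 1 ≤ 4 (triangle on l)  ✗
L = 3 + 1 + 1 = 5 (odd)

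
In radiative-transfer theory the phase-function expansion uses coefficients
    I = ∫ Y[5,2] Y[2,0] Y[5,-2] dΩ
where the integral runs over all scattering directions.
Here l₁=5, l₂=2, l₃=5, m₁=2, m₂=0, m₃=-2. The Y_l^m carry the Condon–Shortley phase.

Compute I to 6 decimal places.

m-sum 0 ✓  L=12 even ✓  3≤5≤7 ✓
Π(2lᵢ+1) = 11×5×11 = 605
triangle coeff Δ(5,2,5) = 1/38610
Σ_t [0,2]: t=0:+1/2880 t=1:−1/576 t=2:+1/2880 = -1/960
(3j)²=10/429 [(5 2 5; 0 0 0)], sign=+1
Σ_t [0,2]: t=0:+1/2880 t=1:−1/1440 t=2:+1/20160 = -1/3360
(3j)²=6/715 [(5 2 5; 2 0 -2)], sign=+1
⇒ 4πI² = 20/169
I = (+1)√(20/169/(4π)) = 0.09704356

0.097044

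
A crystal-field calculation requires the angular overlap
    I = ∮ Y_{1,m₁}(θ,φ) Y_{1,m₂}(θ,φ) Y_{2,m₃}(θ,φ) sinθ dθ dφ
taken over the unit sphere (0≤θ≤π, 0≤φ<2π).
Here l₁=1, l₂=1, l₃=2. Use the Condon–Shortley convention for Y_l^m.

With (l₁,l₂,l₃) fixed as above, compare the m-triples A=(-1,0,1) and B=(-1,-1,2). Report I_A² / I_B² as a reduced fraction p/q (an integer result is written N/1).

Same 1,1,2: normalisation and zero-m 3j drop out of the ratio.
A: Δ: 0! 2! 2! / 5! → 1/30; sum: t=0:+1/2 = 1/2; 3j²(1 1 2; -1 0 1) = Δ·Π!·Σ² = 1/10  (sign -1)
B: Δ: 0! 2! 2! / 5! → 1/30; sum: t=0:+1/4 = 1/4; 3j²(1 1 2; -1 -1 2) = Δ·Π!·Σ² = 1/5  (sign +1)
I_A²/I_B² = (1/10)/(1/5) = 1/2

1/2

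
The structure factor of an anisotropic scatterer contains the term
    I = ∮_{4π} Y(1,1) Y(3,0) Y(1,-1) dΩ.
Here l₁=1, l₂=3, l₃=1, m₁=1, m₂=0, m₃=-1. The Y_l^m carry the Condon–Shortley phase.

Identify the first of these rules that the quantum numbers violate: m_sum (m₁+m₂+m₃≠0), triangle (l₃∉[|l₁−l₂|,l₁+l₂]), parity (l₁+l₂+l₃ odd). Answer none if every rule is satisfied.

m₁+m₂+m₃ = 1 + 0 − 1 = 0  ✓
triangle: |1−3|=2 ≤ l₃=1 ≤ 1+3=4  ✗
parity: l₁+l₂+l₃ = 5 is odd

triangle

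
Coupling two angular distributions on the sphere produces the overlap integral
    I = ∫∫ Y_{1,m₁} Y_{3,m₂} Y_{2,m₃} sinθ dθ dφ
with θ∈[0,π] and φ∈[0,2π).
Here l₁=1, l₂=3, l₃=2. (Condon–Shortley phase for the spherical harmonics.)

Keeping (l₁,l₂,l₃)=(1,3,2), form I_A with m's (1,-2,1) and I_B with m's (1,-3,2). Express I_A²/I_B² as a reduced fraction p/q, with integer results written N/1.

2/3

Shared (l₁,l₂,l₃)=(1,3,2): N and (l;000)² cancel in I_A²/I_B².
A: Δ = 2!·0!·4!/7! = 1/105; Racah Σ t=0..0: t=0:+1/12 = 1/12; ⇒ 3j(1 3 2; 1 -2 1)² = 2/21, sgn -1
B: Δ = 2!·0!·4!/7! = 1/105; Racah Σ t=0..0: t=0:+1/48 = 1/48; ⇒ 3j(1 3 2; 1 -3 2)² = 1/7, sgn +1
I_A²/I_B² = (2/21)/(1/7) = 2/3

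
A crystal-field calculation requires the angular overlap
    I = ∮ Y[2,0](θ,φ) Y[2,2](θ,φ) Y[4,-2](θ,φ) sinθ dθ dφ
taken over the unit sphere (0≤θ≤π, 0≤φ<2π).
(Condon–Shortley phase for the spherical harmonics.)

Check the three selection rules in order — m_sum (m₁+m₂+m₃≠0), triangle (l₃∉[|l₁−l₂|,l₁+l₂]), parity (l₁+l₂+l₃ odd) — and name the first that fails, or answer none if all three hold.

none

Σmᵢ = 0  ✓
l₃∈[|l₁−l₂|,l₁+l₂]=[0,4], have l₃=4  ✓
Σlᵢ = 8 ⇒ even  ✓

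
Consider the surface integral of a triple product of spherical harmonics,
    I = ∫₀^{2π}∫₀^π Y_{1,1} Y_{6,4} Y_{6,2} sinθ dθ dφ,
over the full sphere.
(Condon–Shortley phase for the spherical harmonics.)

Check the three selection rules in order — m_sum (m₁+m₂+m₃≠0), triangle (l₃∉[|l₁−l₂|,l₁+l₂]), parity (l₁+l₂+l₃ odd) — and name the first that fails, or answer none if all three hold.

Σmᵢ = 7  ✗
l₃∈[|l₁−l₂|,l₁+l₂]=[5,7], have l₃=6
Σlᵢ = 13 ⇒ odd

m_sum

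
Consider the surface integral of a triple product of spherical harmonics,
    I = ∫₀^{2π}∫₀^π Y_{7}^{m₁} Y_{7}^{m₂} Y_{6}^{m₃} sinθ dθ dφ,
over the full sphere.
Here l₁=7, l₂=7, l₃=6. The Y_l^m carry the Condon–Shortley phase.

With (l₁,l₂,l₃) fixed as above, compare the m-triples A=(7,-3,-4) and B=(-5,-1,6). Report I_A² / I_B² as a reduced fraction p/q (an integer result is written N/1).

l's match ⇒ only the (l;m) 3-j factors differ between A and B.
A: triangle coeff Δ(7,7,6) = 1/2444321880; Σ_t [0,0]: t=0:+1/1393459200 = 1/1393459200; (3j)²=15/1292 [(7 7 6; 7 -3 -4)], sign=+1
B: triangle coeff Δ(7,7,6) = 1/2444321880; Σ_t [6,6]: t=6:+1/746496000 = 1/746496000; (3j)²=616/62985 [(7 7 6; -5 -1 6)], sign=+1
I_A²/I_B² = (15/1292)/(616/62985) = 2925/2464

2925/2464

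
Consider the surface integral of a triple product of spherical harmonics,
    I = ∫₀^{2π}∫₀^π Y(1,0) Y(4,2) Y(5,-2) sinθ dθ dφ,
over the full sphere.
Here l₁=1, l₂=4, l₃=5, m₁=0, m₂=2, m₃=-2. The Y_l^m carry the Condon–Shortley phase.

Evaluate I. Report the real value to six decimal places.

Rules hold: Σm=0, L=10 even, 3≤5≤5.
N = 3·9·11 = 297
Δ = 0!·2!·8!/11! = 1/495
Racah Σ t=0..0: t=0:+1/576 = 1/576
⇒ 3j(1 4 5; 0 0 0)² = 5/99, sgn -1
Racah Σ t=0..0: t=0:+1/1440 = 1/1440
⇒ 3j(1 4 5; 0 2 -2)² = 7/165, sgn -1
4πI² = N·(3j₀)²·(3jₘ)² = 7/11
I = +1·√(0.636364/4π) = 0.22503380

0.225034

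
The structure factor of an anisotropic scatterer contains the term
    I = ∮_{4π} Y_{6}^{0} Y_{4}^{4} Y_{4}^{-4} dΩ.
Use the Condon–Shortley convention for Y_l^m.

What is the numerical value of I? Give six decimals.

m-sum 0 ✓  L=14 even ✓  2≤4≤10 ✓
Π(2lᵢ+1) = 13×9×9 = 1053
triangle coeff Δ(6,4,4) = 1/1261260
Σ_t [2,4]: t=2:+1/4608 t=3:−1/1296 t=4:+1/4608 = -7/20736
(3j)²=20/1287 [(6 4 4; 0 0 0)], sign=-1
Σ_t [6,6]: t=6:+1/1036800 = 1/1036800
(3j)²=4/6435 [(6 4 4; 0 4 -4)], sign=+1
⇒ 4πI² = 16/1573
I = (-1)√(16/1573/(4π)) = -0.02845055

-0.028451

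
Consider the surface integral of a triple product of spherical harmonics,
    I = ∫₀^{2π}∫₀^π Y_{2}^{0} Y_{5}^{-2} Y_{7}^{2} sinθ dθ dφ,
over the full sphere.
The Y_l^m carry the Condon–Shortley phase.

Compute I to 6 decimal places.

m-sum 0 ✓  L=14 even ✓  3≤7≤7 ✓
Π(2lᵢ+1) = 5×11×15 = 825
triangle coeff Δ(2,5,7) = 1/15015
Σ_t [0,0]: t=0:+1/57600 = 1/57600
(3j)²=21/715 [(2 5 7; 0 0 0)], sign=-1
Σ_t [0,0]: t=0:+1/120960 = 1/120960
(3j)²=24/1001 [(2 5 7; 0 -2 2)], sign=-1
⇒ 4πI² = 1080/1859
I = (+1)√(1080/1859/(4π)) = 0.21501425

0.215014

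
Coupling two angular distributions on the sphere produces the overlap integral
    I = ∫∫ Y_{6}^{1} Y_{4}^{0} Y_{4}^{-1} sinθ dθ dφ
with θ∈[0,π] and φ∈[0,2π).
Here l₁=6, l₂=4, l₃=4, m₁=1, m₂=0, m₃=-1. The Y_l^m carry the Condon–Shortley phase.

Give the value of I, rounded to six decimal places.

Checks pass: Σm=0; 14 even; l₃=4∈[2,10].
(2·6+1)(2·4+1)(2·4+1) = 1053
Δ: 6! 6! 2! / 15! → 1/1261260
sum: t=2:+1/4608 t=3:−1/1296 t=4:+1/4608 = -7/20736
3j²(6 4 4; 0 0 0) = Δ·Π!·Σ² = 20/1287  (sign -1)
sum: t=2:+1/3456 t=3:−1/1728 t=4:+1/11520 = -7/34560
3j²(6 4 4; 1 0 -1) = Δ·Π!·Σ² = 7/858  (sign +1)
combine: 4πI² = 1053·20/1287·7/858 = 210/1573
take √, sign -1: I = -0.10307192

-0.103072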